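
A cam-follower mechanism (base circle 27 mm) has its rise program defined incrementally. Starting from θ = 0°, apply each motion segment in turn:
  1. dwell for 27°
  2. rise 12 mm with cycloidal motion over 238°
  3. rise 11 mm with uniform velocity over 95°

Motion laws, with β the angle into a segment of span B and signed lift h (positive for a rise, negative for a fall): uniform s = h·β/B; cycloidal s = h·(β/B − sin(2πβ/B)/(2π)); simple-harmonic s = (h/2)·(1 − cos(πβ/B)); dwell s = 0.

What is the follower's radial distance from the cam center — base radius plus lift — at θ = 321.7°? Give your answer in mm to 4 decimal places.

seg 1 [0°–27°] dwell: s stays 0.0000
seg 2 [27°–265°] cycloidal, h=12: full span → s += 12 → s = 12.0000
seg 3 [265°–360°] uniform, h=11: θ=321.7° here. β=56.7, B=95. 11·56.7/95 = 6.5653 → s = 18.5653
radial distance = base radius + s = 27 + 18.5653 = 45.5653

45.5653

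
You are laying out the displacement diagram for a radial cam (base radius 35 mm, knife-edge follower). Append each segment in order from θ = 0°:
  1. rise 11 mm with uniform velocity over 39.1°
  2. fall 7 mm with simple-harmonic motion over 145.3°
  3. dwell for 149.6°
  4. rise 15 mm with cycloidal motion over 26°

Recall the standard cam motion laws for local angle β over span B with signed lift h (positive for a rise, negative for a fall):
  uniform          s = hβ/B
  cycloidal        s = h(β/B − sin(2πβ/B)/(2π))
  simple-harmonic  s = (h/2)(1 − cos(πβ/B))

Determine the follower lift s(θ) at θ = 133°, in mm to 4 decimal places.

seg 1 [0°–39.1°] uniform, h=11: full span → s += 11 → s = 11.0000
seg 2 [39.1°–184.4°] simple-harmonic, h=-7: θ=133° here. β=93.9, B=145.3. -7/2·(1 − cos(π·0.6462)) = -5.0521 → s = 5.9479

5.9479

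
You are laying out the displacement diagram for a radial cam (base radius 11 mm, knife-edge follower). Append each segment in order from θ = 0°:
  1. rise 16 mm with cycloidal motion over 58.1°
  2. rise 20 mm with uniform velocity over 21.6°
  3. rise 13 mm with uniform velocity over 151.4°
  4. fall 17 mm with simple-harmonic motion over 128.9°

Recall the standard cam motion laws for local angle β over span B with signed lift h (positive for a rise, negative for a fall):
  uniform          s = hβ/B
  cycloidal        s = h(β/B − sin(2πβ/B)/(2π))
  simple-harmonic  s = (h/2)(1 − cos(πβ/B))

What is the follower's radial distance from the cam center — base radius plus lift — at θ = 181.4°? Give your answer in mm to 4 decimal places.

seg 1 [0°–58.1°] cycloidal, h=16: full span → s += 16 → s = 16.0000
seg 2 [58.1°–79.7°] uniform, h=20: full span → s += 20 → s = 36.0000
seg 3 [79.7°–231.1°] uniform, h=13: θ=181.4° here. β=101.7, B=151.4. 13·101.7/151.4 = 8.7325 → s = 44.7325
radial distance = base radius + s = 11 + 44.7325 = 55.7325

55.7325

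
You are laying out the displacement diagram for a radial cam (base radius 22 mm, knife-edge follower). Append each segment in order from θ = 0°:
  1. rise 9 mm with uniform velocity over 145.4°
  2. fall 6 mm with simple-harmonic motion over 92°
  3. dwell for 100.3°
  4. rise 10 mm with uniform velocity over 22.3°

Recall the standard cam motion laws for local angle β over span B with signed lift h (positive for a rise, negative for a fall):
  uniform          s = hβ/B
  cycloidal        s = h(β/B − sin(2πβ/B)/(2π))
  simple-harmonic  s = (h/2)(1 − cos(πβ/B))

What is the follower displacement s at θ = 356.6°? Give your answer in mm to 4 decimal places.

seg 1 [0°–145.4°] uniform, h=9: full span → s += 9 → s = 9.0000
seg 2 [145.4°–237.4°] simple-harmonic, h=-6: full span → s += -6 → s = 3.0000
seg 3 [237.4°–337.7°] dwell: s stays 3.0000
seg 4 [337.7°–360°] uniform, h=10: θ=356.6° here. β=18.9, B=22.3. 10·18.9/22.3 = 8.4753 → s = 11.4753

11.4753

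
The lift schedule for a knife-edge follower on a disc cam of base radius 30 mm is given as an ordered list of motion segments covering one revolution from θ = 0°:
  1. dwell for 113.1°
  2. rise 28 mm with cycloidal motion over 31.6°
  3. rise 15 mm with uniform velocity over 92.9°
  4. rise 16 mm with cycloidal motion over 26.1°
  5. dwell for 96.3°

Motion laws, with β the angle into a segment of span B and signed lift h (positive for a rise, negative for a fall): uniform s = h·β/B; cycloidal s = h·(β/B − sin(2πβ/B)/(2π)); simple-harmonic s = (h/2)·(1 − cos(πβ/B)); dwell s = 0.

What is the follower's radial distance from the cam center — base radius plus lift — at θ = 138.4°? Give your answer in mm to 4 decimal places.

seg 1 [0°–113.1°] dwell: s stays 0.0000
seg 2 [113.1°–144.7°] cycloidal, h=28: θ=138.4° here. β=25.3, B=31.6. 28·(0.8006 − sin(2π·0.8006)/(2π)) = 26.6504 → s = 26.6504
radial distance = base radius + s = 30 + 26.6504 = 56.6504

56.6504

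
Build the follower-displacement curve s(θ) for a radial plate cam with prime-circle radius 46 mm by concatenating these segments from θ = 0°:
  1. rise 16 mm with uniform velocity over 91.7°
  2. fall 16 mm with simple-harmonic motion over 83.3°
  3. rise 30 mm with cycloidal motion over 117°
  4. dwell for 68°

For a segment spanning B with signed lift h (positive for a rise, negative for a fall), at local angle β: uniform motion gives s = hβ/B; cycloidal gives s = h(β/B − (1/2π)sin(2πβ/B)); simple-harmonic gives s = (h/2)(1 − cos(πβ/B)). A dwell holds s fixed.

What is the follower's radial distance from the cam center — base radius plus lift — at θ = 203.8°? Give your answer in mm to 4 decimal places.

seg 1 [0°–91.7°] uniform, h=16: full span → s += 16 → s = 16.0000
seg 2 [91.7°–175°] simple-harmonic, h=-16: full span → s += -16 → s = 0.0000
seg 3 [175°–292°] cycloidal, h=30: θ=203.8° here. β=28.8, B=117. 30·(0.2462 − sin(2π·0.2462)/(2π)) = 2.6114 → s = 2.6114
radial distance = base radius + s = 46 + 2.6114 = 48.6114

48.6114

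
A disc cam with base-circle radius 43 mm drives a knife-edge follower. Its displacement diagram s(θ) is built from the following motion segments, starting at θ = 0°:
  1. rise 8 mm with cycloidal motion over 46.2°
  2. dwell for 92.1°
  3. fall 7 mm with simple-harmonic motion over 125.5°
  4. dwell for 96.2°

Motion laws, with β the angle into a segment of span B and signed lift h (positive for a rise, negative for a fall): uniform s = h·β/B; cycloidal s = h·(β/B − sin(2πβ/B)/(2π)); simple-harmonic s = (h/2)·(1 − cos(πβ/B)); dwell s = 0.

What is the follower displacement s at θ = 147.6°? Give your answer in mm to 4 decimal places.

seg 1 [0°–46.2°] cycloidal, h=8: full span → s += 8 → s = 8.0000
seg 2 [46.2°–138.3°] dwell: s stays 8.0000
seg 3 [138.3°–263.8°] simple-harmonic, h=-7: θ=147.6° here. β=9.3, B=125.5. -7/2·(1 − cos(π·0.0741)) = -0.0944 → s = 7.9056

7.9056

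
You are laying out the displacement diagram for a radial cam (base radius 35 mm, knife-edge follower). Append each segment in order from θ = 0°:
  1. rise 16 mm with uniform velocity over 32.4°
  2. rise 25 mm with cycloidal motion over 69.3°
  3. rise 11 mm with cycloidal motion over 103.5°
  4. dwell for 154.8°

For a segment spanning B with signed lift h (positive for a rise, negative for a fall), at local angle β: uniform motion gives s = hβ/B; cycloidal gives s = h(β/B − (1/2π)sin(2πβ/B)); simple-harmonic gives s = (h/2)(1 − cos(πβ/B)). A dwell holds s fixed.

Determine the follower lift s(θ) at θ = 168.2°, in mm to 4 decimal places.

seg 1 [0°–32.4°] uniform, h=16: full span → s += 16 → s = 16.0000
seg 2 [32.4°–101.7°] cycloidal, h=25: full span → s += 25 → s = 41.0000
seg 3 [101.7°–205.2°] cycloidal, h=11: θ=168.2° here. β=66.5, B=103.5. 11·(0.6425 − sin(2π·0.6425)/(2π)) = 8.4340 → s = 49.4340

49.4340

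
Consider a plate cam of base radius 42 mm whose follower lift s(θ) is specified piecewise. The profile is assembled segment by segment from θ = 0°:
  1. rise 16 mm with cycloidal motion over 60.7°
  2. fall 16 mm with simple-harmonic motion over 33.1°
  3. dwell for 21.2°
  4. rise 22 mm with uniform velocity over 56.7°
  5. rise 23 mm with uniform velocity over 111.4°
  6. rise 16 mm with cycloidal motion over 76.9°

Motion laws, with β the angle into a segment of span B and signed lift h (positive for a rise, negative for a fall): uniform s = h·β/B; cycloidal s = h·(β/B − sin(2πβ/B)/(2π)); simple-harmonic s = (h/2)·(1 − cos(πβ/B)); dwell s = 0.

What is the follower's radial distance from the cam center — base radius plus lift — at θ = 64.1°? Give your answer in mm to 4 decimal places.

seg 1 [0°–60.7°] cycloidal, h=16: full span → s += 16 → s = 16.0000
seg 2 [60.7°–93.8°] simple-harmonic, h=-16: θ=64.1° here. β=3.4, B=33.1. -16/2·(1 − cos(π·0.1027)) = -0.4129 → s = 15.5871
radial distance = base radius + s = 42 + 15.5871 = 57.5871

57.5871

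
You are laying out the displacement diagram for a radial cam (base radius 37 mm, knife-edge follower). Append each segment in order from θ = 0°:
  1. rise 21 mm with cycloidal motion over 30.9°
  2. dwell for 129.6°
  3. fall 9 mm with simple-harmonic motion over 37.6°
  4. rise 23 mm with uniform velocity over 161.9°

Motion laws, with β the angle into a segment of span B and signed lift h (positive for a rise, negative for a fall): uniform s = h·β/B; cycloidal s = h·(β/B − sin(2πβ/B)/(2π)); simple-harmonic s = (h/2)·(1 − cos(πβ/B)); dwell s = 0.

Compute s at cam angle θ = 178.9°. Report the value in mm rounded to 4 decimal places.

seg 1 [0°–30.9°] cycloidal, h=21: full span → s += 21 → s = 21.0000
seg 2 [30.9°–160.5°] dwell: s stays 21.0000
seg 3 [160.5°–198.1°] simple-harmonic, h=-9: θ=178.9° here. β=18.4, B=37.6. -9/2·(1 − cos(π·0.4894)) = -4.3496 → s = 16.6504

16.6504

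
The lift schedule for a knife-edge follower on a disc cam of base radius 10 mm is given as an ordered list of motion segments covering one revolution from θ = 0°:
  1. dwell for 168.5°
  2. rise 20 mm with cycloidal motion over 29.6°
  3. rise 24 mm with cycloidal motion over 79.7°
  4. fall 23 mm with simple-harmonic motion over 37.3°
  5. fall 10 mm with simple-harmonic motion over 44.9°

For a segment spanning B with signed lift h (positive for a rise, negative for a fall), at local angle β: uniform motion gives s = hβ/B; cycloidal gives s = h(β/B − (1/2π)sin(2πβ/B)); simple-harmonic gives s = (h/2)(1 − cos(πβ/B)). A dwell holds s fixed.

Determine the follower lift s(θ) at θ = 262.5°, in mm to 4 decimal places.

seg 1 [0°–168.5°] dwell: s stays 0.0000
seg 2 [168.5°–198.1°] cycloidal, h=20: full span → s += 20 → s = 20.0000
seg 3 [198.1°–277.8°] cycloidal, h=24: θ=262.5° here. β=64.4, B=79.7. 24·(0.8080 − sin(2π·0.8080)/(2π)) = 22.9613 → s = 42.9613

42.9613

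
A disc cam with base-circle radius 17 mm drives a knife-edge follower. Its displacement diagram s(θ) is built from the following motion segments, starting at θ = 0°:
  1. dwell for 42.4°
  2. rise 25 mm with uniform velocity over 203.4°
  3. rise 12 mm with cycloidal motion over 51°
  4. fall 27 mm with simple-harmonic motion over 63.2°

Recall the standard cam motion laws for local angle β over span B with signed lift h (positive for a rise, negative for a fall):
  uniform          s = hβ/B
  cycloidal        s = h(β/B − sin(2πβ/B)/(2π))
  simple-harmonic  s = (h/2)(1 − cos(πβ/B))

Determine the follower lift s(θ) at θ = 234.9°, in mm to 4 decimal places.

seg 1 [0°–42.4°] dwell: s stays 0.0000
seg 2 [42.4°–245.8°] uniform, h=25: θ=234.9° here. β=192.5, B=203.4. 25·192.5/203.4 = 23.6603 → s = 23.6603

23.6603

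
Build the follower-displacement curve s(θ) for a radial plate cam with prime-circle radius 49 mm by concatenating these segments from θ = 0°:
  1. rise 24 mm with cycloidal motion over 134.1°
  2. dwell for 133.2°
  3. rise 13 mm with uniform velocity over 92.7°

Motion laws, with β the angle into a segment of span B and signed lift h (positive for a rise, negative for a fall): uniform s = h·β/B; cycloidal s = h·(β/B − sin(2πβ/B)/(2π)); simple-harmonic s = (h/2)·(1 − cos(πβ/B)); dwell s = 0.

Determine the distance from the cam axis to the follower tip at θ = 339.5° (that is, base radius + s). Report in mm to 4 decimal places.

seg 1 [0°–134.1°] cycloidal, h=24: full span → s += 24 → s = 24.0000
seg 2 [134.1°–267.3°] dwell: s stays 24.0000
seg 3 [267.3°–360°] uniform, h=13: θ=339.5° here. β=72.2, B=92.7. 13·72.2/92.7 = 10.1251 → s = 34.1251
radial distance = base radius + s = 49 + 34.1251 = 83.1251

83.1251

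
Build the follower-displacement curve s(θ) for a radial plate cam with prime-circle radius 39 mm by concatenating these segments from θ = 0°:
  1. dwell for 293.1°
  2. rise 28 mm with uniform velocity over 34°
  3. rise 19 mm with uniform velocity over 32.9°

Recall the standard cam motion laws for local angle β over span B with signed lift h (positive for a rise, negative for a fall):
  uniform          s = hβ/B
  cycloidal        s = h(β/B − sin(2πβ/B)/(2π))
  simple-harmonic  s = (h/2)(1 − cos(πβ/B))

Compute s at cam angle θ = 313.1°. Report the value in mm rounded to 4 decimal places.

seg 1 [0°–293.1°] dwell: s stays 0.0000
seg 2 [293.1°–327.1°] uniform, h=28: θ=313.1° here. β=20, B=34. 28·20/34 = 16.4706 → s = 16.4706

16.4706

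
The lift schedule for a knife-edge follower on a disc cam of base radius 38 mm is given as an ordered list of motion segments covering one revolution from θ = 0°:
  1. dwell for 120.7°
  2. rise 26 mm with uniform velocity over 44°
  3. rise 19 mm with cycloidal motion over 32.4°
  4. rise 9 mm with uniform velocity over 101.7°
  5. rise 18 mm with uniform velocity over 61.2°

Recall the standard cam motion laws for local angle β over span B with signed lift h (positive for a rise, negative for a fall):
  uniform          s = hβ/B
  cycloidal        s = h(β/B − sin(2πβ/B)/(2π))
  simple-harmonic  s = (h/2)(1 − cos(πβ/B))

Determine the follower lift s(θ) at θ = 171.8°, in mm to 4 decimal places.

seg 1 [0°–120.7°] dwell: s stays 0.0000
seg 2 [120.7°–164.7°] uniform, h=26: full span → s += 26 → s = 26.0000
seg 3 [164.7°–197.1°] cycloidal, h=19: θ=171.8° here. β=7.1, B=32.4. 19·(0.2191 − sin(2π·0.2191)/(2π)) = 1.1963 → s = 27.1963

27.1963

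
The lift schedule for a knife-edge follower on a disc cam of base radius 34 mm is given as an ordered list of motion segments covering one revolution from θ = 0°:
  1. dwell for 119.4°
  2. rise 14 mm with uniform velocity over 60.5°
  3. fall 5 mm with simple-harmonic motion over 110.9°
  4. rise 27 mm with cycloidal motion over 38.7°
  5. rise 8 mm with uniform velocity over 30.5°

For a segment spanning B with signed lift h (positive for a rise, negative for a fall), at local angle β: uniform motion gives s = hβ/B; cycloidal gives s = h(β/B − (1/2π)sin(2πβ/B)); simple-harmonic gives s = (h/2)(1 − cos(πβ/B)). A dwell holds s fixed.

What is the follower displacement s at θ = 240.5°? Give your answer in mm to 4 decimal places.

seg 1 [0°–119.4°] dwell: s stays 0.0000
seg 2 [119.4°–179.9°] uniform, h=14: full span → s += 14 → s = 14.0000
seg 3 [179.9°–290.8°] simple-harmonic, h=-5: θ=240.5° here. β=60.6, B=110.9. -5/2·(1 − cos(π·0.5464)) = -2.8634 → s = 11.1366

11.1366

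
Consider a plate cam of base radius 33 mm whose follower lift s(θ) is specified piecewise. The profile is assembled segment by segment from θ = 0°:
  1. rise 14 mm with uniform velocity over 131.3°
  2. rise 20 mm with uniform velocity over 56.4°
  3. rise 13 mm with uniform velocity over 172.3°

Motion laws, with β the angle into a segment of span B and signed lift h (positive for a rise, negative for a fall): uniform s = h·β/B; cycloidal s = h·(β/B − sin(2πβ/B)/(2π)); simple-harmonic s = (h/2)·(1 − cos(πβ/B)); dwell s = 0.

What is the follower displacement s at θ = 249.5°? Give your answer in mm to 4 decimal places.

seg 1 [0°–131.3°] uniform, h=14: full span → s += 14 → s = 14.0000
seg 2 [131.3°–187.7°] uniform, h=20: full span → s += 20 → s = 34.0000
seg 3 [187.7°–360°] uniform, h=13: θ=249.5° here. β=61.8, B=172.3. 13·61.8/172.3 = 4.6628 → s = 38.6628

38.6628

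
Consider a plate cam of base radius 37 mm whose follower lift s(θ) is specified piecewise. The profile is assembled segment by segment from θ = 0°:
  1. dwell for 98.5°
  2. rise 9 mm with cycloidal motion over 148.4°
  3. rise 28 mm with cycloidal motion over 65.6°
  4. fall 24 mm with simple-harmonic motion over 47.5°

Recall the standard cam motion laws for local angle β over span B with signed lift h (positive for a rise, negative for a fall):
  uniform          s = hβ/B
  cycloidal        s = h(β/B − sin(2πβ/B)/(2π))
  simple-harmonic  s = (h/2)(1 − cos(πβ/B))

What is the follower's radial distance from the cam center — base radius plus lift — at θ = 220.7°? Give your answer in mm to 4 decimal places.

seg 1 [0°–98.5°] dwell: s stays 0.0000
seg 2 [98.5°–246.9°] cycloidal, h=9: θ=220.7° here. β=122.2, B=148.4. 9·(0.8235 − sin(2π·0.8235)/(2π)) = 8.6936 → s = 8.6936
radial distance = base radius + s = 37 + 8.6936 = 45.6936

45.6936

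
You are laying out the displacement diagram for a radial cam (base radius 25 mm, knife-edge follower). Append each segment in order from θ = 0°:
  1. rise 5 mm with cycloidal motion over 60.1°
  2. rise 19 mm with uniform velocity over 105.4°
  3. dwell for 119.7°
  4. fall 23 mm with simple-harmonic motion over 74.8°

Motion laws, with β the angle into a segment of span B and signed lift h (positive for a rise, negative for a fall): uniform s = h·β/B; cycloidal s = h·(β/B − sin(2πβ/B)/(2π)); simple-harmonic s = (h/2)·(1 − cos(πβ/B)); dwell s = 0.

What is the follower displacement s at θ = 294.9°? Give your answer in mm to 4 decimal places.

seg 1 [0°–60.1°] cycloidal, h=5: full span → s += 5 → s = 5.0000
seg 2 [60.1°–165.5°] uniform, h=19: full span → s += 19 → s = 24.0000
seg 3 [165.5°–285.2°] dwell: s stays 24.0000
seg 4 [285.2°–360°] simple-harmonic, h=-23: θ=294.9° here. β=9.7, B=74.8. -23/2·(1 − cos(π·0.1297)) = -0.9412 → s = 23.0588

23.0588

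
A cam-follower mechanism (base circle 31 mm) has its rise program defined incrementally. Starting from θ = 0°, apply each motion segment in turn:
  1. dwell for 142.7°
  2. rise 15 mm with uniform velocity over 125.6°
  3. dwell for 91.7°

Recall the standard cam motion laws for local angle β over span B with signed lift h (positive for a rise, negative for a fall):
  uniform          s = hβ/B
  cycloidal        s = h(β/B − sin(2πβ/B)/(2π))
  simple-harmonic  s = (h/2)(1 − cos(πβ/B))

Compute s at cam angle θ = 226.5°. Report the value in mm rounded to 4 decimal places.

seg 1 [0°–142.7°] dwell: s stays 0.0000
seg 2 [142.7°–268.3°] uniform, h=15: θ=226.5° here. β=83.8, B=125.6. 15·83.8/125.6 = 10.0080 → s = 10.0080

10.0080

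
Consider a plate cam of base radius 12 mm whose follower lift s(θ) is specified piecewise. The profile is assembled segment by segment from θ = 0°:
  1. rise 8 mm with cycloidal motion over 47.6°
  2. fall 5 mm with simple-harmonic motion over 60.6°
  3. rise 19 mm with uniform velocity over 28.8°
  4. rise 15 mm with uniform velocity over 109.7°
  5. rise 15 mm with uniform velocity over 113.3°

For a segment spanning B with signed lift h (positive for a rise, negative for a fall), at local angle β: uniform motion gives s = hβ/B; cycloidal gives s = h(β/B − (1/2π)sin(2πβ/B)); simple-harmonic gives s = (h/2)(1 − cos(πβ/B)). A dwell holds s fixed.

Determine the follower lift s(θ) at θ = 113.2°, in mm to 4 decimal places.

seg 1 [0°–47.6°] cycloidal, h=8: full span → s += 8 → s = 8.0000
seg 2 [47.6°–108.2°] simple-harmonic, h=-5: full span → s += -5 → s = 3.0000
seg 3 [108.2°–137°] uniform, h=19: θ=113.2° here. β=5, B=28.8. 19·5/28.8 = 3.2986 → s = 6.2986

6.2986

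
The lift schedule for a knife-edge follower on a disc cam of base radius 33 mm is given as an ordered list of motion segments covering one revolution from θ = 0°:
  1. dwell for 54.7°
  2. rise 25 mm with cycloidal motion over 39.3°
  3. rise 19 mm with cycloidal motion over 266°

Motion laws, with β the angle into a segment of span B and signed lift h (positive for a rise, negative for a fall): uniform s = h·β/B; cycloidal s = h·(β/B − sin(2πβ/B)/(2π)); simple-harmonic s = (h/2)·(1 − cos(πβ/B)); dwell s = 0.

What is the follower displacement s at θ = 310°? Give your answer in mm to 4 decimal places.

seg 1 [0°–54.7°] dwell: s stays 0.0000
seg 2 [54.7°–94°] cycloidal, h=25: full span → s += 25 → s = 25.0000
seg 3 [94°–360°] cycloidal, h=19: θ=310° here. β=216, B=266. 19·(0.8120 − sin(2π·0.8120)/(2π)) = 18.2257 → s = 43.2257

43.2257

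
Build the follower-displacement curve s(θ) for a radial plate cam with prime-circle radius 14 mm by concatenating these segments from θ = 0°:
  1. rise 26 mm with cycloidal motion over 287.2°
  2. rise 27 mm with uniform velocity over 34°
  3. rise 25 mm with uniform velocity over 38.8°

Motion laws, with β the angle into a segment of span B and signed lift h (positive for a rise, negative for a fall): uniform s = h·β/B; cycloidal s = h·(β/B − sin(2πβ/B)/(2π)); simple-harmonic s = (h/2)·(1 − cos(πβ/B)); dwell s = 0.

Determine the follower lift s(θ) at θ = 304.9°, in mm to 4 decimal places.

seg 1 [0°–287.2°] cycloidal, h=26: full span → s += 26 → s = 26.0000
seg 2 [287.2°–321.2°] uniform, h=27: θ=304.9° here. β=17.7, B=34. 27·17.7/34 = 14.0559 → s = 40.0559

40.0559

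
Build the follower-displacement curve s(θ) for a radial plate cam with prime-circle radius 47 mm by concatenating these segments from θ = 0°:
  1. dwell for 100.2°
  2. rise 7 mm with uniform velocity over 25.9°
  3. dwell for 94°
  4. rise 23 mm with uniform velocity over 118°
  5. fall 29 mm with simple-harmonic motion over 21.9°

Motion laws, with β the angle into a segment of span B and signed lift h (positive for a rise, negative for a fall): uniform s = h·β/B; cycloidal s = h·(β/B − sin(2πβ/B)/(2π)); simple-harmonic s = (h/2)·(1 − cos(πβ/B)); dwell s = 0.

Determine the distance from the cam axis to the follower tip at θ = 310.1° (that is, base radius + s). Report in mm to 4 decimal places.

seg 1 [0°–100.2°] dwell: s stays 0.0000
seg 2 [100.2°–126.1°] uniform, h=7: full span → s += 7 → s = 7.0000
seg 3 [126.1°–220.1°] dwell: s stays 7.0000
seg 4 [220.1°–338.1°] uniform, h=23: θ=310.1° here. β=90, B=118. 23·90/118 = 17.5424 → s = 24.5424
radial distance = base radius + s = 47 + 24.5424 = 71.5424

71.5424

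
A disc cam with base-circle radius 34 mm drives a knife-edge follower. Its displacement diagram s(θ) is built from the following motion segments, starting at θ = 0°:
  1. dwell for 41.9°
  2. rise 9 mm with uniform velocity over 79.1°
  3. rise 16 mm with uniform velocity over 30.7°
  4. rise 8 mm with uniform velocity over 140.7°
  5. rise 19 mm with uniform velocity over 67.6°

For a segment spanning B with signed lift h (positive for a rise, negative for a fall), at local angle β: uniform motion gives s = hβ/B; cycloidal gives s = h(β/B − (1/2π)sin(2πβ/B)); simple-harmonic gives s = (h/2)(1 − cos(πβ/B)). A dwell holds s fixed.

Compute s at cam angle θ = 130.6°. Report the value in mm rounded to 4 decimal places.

seg 1 [0°–41.9°] dwell: s stays 0.0000
seg 2 [41.9°–121°] uniform, h=9: full span → s += 9 → s = 9.0000
seg 3 [121°–151.7°] uniform, h=16: θ=130.6° here. β=9.6, B=30.7. 16·9.6/30.7 = 5.0033 → s = 14.0033

14.0033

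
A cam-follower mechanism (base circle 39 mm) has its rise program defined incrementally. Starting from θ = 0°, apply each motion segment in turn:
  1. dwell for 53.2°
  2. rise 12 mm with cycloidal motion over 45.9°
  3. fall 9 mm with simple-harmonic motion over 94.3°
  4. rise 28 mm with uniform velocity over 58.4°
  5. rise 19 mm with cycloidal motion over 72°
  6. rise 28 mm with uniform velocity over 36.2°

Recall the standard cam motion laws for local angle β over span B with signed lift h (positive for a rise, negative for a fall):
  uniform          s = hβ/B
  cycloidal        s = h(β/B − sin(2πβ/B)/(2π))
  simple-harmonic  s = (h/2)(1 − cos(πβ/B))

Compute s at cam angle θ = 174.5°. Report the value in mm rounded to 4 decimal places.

seg 1 [0°–53.2°] dwell: s stays 0.0000
seg 2 [53.2°–99.1°] cycloidal, h=12: full span → s += 12 → s = 12.0000
seg 3 [99.1°–193.4°] simple-harmonic, h=-9: θ=174.5° here. β=75.4, B=94.3. -9/2·(1 − cos(π·0.7996)) = -8.1370 → s = 3.8630

3.8630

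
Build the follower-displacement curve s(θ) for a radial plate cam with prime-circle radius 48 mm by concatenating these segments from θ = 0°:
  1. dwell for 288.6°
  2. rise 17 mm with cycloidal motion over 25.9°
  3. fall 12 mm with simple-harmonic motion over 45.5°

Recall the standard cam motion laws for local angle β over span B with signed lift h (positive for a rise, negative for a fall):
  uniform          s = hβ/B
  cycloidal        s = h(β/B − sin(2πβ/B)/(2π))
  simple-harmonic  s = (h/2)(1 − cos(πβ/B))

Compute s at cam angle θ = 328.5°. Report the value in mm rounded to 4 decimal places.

seg 1 [0°–288.6°] dwell: s stays 0.0000
seg 2 [288.6°–314.5°] cycloidal, h=17: full span → s += 17 → s = 17.0000
seg 3 [314.5°–360°] simple-harmonic, h=-12: θ=328.5° here. β=14, B=45.5. -12/2·(1 − cos(π·0.3077)) = -2.5916 → s = 14.4084

14.4084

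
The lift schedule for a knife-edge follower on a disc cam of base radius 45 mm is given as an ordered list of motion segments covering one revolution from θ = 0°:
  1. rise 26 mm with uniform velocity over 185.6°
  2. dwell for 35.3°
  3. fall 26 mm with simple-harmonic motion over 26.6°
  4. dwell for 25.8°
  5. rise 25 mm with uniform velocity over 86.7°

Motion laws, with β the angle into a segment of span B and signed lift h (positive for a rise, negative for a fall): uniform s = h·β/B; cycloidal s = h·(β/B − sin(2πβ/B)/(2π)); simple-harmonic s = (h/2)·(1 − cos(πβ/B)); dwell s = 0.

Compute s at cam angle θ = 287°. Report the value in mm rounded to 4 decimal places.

seg 1 [0°–185.6°] uniform, h=26: full span → s += 26 → s = 26.0000
seg 2 [185.6°–220.9°] dwell: s stays 26.0000
seg 3 [220.9°–247.5°] simple-harmonic, h=-26: full span → s += -26 → s = 0.0000
seg 4 [247.5°–273.3°] dwell: s stays 0.0000
seg 5 [273.3°–360°] uniform, h=25: θ=287° here. β=13.7, B=86.7. 25·13.7/86.7 = 3.9504 → s = 3.9504

3.9504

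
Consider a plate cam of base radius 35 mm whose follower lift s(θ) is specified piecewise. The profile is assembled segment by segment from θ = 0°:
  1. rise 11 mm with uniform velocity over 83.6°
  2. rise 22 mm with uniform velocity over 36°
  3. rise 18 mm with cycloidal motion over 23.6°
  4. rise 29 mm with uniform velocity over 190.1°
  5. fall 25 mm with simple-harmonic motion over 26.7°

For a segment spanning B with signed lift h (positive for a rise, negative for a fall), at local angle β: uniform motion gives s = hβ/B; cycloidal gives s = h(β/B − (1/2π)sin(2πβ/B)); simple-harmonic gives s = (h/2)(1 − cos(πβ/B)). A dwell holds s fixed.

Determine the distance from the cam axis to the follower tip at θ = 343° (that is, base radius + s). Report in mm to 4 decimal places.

seg 1 [0°–83.6°] uniform, h=11: full span → s += 11 → s = 11.0000
seg 2 [83.6°–119.6°] uniform, h=22: full span → s += 22 → s = 33.0000
seg 3 [119.6°–143.2°] cycloidal, h=18: full span → s += 18 → s = 51.0000
seg 4 [143.2°–333.3°] uniform, h=29: full span → s += 29 → s = 80.0000
seg 5 [333.3°–360°] simple-harmonic, h=-25: θ=343° here. β=9.7, B=26.7. -25/2·(1 − cos(π·0.3633)) = -7.2952 → s = 72.7048
radial distance = base radius + s = 35 + 72.7048 = 107.7048

107.7048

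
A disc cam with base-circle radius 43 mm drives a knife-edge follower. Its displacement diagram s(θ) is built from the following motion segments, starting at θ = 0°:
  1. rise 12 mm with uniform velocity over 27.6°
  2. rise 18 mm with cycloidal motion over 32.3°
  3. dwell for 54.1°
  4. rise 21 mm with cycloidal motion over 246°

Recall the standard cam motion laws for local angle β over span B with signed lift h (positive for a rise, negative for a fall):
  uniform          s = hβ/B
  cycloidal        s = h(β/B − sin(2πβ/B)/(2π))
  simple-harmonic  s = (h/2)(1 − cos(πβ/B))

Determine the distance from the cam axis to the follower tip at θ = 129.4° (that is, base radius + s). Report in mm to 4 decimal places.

seg 1 [0°–27.6°] uniform, h=12: full span → s += 12 → s = 12.0000
seg 2 [27.6°–59.9°] cycloidal, h=18: full span → s += 18 → s = 30.0000
seg 3 [59.9°–114°] dwell: s stays 30.0000
seg 4 [114°–360°] cycloidal, h=21: θ=129.4° here. β=15.4, B=246. 21·(0.0626 − sin(2π·0.0626)/(2π)) = 0.0336 → s = 30.0336
radial distance = base radius + s = 43 + 30.0336 = 73.0336

73.0336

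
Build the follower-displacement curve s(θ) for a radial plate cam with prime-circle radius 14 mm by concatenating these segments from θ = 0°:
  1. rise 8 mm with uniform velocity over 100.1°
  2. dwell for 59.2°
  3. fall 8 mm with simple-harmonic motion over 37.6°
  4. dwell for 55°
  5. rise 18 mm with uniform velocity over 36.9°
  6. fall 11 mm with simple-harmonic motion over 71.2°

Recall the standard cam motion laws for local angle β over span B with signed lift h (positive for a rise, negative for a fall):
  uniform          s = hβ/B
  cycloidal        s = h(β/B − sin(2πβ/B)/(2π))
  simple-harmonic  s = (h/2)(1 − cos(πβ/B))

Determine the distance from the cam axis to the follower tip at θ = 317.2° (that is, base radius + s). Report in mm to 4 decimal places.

seg 1 [0°–100.1°] uniform, h=8: full span → s += 8 → s = 8.0000
seg 2 [100.1°–159.3°] dwell: s stays 8.0000
seg 3 [159.3°–196.9°] simple-harmonic, h=-8: full span → s += -8 → s = 0.0000
seg 4 [196.9°–251.9°] dwell: s stays 0.0000
seg 5 [251.9°–288.8°] uniform, h=18: full span → s += 18 → s = 18.0000
seg 6 [288.8°–360°] simple-harmonic, h=-11: θ=317.2° here. β=28.4, B=71.2. -11/2·(1 − cos(π·0.3989)) = -3.7820 → s = 14.2180
radial distance = base radius + s = 14 + 14.2180 = 28.2180

28.2180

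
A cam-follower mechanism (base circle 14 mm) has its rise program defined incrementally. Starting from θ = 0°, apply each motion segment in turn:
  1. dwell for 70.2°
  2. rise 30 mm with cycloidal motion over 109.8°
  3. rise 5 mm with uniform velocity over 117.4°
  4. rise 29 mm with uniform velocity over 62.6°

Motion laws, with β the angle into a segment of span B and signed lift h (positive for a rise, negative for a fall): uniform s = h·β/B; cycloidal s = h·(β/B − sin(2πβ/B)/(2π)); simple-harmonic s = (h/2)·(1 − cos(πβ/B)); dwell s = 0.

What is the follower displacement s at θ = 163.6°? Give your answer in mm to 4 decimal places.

seg 1 [0°–70.2°] dwell: s stays 0.0000
seg 2 [70.2°–180°] cycloidal, h=30: θ=163.6° here. β=93.4, B=109.8. 30·(0.8506 − sin(2π·0.8506)/(2π)) = 29.3706 → s = 29.3706

29.3706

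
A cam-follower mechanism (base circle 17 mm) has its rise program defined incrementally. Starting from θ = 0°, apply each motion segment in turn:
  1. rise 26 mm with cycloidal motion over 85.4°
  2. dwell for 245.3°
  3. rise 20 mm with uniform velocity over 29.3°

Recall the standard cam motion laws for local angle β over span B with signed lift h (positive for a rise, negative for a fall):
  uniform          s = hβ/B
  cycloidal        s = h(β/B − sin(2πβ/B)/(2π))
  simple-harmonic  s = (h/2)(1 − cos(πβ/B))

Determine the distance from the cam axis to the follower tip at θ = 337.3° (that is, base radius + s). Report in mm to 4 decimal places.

seg 1 [0°–85.4°] cycloidal, h=26: full span → s += 26 → s = 26.0000
seg 2 [85.4°–330.7°] dwell: s stays 26.0000
seg 3 [330.7°–360°] uniform, h=20: θ=337.3° here. β=6.6, B=29.3. 20·6.6/29.3 = 4.5051 → s = 30.5051
radial distance = base radius + s = 17 + 30.5051 = 47.5051

47.5051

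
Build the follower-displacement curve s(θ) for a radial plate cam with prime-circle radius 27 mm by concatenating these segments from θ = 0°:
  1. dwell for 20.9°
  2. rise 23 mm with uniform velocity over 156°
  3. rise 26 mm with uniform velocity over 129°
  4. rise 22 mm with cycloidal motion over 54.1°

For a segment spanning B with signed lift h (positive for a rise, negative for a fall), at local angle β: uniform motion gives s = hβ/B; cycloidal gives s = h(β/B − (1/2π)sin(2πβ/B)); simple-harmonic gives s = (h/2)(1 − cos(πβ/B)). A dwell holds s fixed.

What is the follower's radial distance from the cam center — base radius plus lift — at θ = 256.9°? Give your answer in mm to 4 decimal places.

seg 1 [0°–20.9°] dwell: s stays 0.0000
seg 2 [20.9°–176.9°] uniform, h=23: full span → s += 23 → s = 23.0000
seg 3 [176.9°–305.9°] uniform, h=26: θ=256.9° here. β=80, B=129. 26·80/129 = 16.1240 → s = 39.1240
radial distance = base radius + s = 27 + 39.1240 = 66.1240

66.1240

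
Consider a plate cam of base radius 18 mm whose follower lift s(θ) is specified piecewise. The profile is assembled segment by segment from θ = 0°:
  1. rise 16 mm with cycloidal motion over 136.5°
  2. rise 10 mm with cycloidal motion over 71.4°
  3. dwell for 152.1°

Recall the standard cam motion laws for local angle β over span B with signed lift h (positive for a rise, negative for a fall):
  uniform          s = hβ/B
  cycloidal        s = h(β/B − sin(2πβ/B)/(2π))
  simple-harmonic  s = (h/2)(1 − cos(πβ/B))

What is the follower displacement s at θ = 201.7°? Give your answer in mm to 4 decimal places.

seg 1 [0°–136.5°] cycloidal, h=16: full span → s += 16 → s = 16.0000
seg 2 [136.5°–207.9°] cycloidal, h=10: θ=201.7° here. β=65.2, B=71.4. 10·(0.9132 − sin(2π·0.9132)/(2π)) = 9.9576 → s = 25.9576

25.9576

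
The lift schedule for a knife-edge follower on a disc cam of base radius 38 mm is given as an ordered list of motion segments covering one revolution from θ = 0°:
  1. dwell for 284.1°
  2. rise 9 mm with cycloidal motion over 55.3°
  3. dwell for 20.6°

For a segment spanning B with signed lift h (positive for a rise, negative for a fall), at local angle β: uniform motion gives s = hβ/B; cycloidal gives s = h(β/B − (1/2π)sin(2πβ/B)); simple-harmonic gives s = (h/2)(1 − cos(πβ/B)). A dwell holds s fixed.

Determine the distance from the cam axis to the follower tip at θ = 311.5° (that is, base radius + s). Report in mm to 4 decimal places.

seg 1 [0°–284.1°] dwell: s stays 0.0000
seg 2 [284.1°–339.4°] cycloidal, h=9: θ=311.5° here. β=27.4, B=55.3. 9·(0.4955 − sin(2π·0.4955)/(2π)) = 4.4186 → s = 4.4186
radial distance = base radius + s = 38 + 4.4186 = 42.4186

42.4186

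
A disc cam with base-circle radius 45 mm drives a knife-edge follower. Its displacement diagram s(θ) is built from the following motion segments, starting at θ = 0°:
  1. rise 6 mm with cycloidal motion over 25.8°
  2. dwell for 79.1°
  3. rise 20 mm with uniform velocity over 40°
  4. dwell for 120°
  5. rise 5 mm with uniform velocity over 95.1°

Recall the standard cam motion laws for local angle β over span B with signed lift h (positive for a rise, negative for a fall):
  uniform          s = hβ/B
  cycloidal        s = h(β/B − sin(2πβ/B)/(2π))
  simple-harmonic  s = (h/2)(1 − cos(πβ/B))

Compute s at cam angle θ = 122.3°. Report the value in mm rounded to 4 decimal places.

seg 1 [0°–25.8°] cycloidal, h=6: full span → s += 6 → s = 6.0000
seg 2 [25.8°–104.9°] dwell: s stays 6.0000
seg 3 [104.9°–144.9°] uniform, h=20: θ=122.3° here. β=17.4, B=40. 20·17.4/40 = 8.7000 → s = 14.7000

14.7000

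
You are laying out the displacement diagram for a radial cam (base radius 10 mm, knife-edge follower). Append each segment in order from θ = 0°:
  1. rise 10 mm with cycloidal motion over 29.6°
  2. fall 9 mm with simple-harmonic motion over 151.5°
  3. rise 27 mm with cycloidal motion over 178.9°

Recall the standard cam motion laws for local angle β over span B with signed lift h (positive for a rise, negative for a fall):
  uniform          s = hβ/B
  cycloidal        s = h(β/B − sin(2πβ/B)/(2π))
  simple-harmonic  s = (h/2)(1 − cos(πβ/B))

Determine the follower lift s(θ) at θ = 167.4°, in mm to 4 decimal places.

seg 1 [0°–29.6°] cycloidal, h=10: full span → s += 10 → s = 10.0000
seg 2 [29.6°–181.1°] simple-harmonic, h=-9: θ=167.4° here. β=137.8, B=151.5. -9/2·(1 − cos(π·0.9096)) = -8.8196 → s = 1.1804

1.1804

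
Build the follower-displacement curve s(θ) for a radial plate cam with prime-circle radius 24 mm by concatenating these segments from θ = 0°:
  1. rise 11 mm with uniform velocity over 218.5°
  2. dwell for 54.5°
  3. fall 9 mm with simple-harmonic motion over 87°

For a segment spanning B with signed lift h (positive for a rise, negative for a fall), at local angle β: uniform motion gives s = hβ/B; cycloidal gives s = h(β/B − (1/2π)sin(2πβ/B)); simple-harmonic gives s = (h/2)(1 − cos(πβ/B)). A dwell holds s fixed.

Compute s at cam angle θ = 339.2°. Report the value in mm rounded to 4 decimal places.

seg 1 [0°–218.5°] uniform, h=11: full span → s += 11 → s = 11.0000
seg 2 [218.5°–273°] dwell: s stays 11.0000
seg 3 [273°–360°] simple-harmonic, h=-9: θ=339.2° here. β=66.2, B=87. -9/2·(1 − cos(π·0.7609)) = -7.7892 → s = 3.2108

3.2108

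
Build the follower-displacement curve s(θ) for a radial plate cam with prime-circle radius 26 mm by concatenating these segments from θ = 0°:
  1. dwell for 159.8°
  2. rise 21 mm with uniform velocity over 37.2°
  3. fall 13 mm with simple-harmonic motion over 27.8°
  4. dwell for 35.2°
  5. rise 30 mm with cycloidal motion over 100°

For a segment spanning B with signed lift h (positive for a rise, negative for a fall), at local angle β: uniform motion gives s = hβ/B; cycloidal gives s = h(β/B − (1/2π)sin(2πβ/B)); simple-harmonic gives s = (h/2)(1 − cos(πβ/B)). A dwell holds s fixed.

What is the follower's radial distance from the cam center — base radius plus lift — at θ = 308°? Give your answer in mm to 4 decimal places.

seg 1 [0°–159.8°] dwell: s stays 0.0000
seg 2 [159.8°–197°] uniform, h=21: full span → s += 21 → s = 21.0000
seg 3 [197°–224.8°] simple-harmonic, h=-13: full span → s += -13 → s = 8.0000
seg 4 [224.8°–260°] dwell: s stays 8.0000
seg 5 [260°–360°] cycloidal, h=30: θ=308° here. β=48, B=100. 30·(0.4800 − sin(2π·0.4800)/(2π)) = 13.8016 → s = 21.8016
radial distance = base radius + s = 26 + 21.8016 = 47.8016

47.8016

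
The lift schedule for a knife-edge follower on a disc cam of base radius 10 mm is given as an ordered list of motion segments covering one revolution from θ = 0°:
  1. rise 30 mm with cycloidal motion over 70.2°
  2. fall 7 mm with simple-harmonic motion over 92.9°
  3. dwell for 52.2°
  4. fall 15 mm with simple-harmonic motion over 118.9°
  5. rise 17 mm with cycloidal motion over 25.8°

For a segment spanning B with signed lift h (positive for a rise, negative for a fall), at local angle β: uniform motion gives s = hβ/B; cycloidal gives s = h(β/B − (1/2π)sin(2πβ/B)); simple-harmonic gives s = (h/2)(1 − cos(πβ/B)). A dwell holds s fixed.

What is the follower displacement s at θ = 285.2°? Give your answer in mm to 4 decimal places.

seg 1 [0°–70.2°] cycloidal, h=30: full span → s += 30 → s = 30.0000
seg 2 [70.2°–163.1°] simple-harmonic, h=-7: full span → s += -7 → s = 23.0000
seg 3 [163.1°–215.3°] dwell: s stays 23.0000
seg 4 [215.3°–334.2°] simple-harmonic, h=-15: θ=285.2° here. β=69.9, B=118.9. -15/2·(1 − cos(π·0.5879)) = -9.5446 → s = 13.4554

13.4554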